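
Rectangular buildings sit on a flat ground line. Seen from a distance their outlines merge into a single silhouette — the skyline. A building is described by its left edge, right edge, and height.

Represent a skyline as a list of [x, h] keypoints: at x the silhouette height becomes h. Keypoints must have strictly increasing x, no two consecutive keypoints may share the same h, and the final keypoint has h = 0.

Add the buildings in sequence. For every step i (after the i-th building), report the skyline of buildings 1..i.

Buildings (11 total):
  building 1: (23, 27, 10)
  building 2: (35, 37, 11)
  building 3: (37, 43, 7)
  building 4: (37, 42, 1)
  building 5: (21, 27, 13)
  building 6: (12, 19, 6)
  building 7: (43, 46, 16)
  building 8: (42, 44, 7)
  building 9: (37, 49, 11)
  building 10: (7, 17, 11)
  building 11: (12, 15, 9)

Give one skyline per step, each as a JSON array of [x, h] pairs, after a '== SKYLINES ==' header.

== SKYLINES ==
[[23,10],[27,0]]
[[23,10],[27,0],[35,11],[37,0]]
[[23,10],[27,0],[35,11],[37,7],[43,0]]
[[23,10],[27,0],[35,11],[37,7],[43,0]]
[[21,13],[27,0],[35,11],[37,7],[43,0]]
[[12,6],[19,0],[21,13],[27,0],[35,11],[37,7],[43,0]]
[[12,6],[19,0],[21,13],[27,0],[35,11],[37,7],[43,16],[46,0]]
[[12,6],[19,0],[21,13],[27,0],[35,11],[37,7],[43,16],[46,0]]
[[12,6],[19,0],[21,13],[27,0],[35,11],[43,16],[46,11],[49,0]]
[[7,11],[17,6],[19,0],[21,13],[27,0],[35,11],[43,16],[46,11],[49,0]]
[[7,11],[17,6],[19,0],[21,13],[27,0],[35,11],[43,16],[46,11],[49,0]]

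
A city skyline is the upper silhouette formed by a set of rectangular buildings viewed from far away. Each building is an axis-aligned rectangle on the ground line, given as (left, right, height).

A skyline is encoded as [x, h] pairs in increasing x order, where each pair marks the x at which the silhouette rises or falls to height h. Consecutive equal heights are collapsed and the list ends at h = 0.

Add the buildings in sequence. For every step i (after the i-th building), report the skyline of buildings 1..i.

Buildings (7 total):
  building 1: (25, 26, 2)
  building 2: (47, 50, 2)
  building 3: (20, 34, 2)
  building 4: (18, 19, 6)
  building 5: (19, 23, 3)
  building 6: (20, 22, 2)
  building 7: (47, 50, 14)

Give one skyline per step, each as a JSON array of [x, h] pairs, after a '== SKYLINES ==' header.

== SKYLINES ==
[[25,2],[26,0]]
[[25,2],[26,0],[47,2],[50,0]]
[[20,2],[34,0],[47,2],[50,0]]
[[18,6],[19,0],[20,2],[34,0],[47,2],[50,0]]
[[18,6],[19,3],[23,2],[34,0],[47,2],[50,0]]
[[18,6],[19,3],[23,2],[34,0],[47,2],[50,0]]
[[18,6],[19,3],[23,2],[34,0],[47,14],[50,0]]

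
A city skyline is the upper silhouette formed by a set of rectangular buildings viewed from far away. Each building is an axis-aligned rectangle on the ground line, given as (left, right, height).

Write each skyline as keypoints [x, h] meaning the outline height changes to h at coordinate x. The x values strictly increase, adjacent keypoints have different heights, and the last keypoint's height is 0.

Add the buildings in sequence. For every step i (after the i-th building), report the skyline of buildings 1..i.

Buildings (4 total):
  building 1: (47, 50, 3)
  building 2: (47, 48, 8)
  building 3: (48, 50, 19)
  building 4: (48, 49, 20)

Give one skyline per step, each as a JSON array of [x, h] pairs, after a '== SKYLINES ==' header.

== SKYLINES ==
[[47,3],[50,0]]
[[47,8],[48,3],[50,0]]
[[47,8],[48,19],[50,0]]
[[47,8],[48,20],[49,19],[50,0]]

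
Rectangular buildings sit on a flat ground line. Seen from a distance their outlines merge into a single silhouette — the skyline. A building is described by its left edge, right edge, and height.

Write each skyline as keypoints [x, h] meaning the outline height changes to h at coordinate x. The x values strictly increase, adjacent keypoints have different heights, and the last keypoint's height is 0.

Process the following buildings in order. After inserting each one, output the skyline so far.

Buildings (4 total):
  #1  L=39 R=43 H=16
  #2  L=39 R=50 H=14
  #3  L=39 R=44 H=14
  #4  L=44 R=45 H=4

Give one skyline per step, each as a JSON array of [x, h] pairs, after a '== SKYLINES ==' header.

== SKYLINES ==
[[39,16],[43,0]]
[[39,16],[43,14],[50,0]]
[[39,16],[43,14],[50,0]]
[[39,16],[43,14],[50,0]]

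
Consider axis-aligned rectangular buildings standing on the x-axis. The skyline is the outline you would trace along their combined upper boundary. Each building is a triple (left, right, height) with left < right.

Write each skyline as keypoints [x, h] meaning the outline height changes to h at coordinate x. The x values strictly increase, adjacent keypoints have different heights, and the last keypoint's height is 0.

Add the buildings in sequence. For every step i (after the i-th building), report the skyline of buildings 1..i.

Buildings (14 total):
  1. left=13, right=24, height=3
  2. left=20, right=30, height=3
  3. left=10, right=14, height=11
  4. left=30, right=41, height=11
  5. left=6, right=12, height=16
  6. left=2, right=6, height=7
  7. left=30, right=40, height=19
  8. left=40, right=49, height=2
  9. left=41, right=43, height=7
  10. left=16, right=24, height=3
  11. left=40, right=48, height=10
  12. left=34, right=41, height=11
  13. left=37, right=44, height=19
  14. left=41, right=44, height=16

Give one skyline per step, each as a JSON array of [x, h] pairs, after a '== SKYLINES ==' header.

== SKYLINES ==
[[13,3],[24,0]]
[[13,3],[30,0]]
[[10,11],[14,3],[30,0]]
[[10,11],[14,3],[30,11],[41,0]]
[[6,16],[12,11],[14,3],[30,11],[41,0]]
[[2,7],[6,16],[12,11],[14,3],[30,11],[41,0]]
[[2,7],[6,16],[12,11],[14,3],[30,19],[40,11],[41,0]]
[[2,7],[6,16],[12,11],[14,3],[30,19],[40,11],[41,2],[49,0]]
[[2,7],[6,16],[12,11],[14,3],[30,19],[40,11],[41,7],[43,2],[49,0]]
[[2,7],[6,16],[12,11],[14,3],[30,19],[40,11],[41,7],[43,2],[49,0]]
[[2,7],[6,16],[12,11],[14,3],[30,19],[40,11],[41,10],[48,2],[49,0]]
[[2,7],[6,16],[12,11],[14,3],[30,19],[40,11],[41,10],[48,2],[49,0]]
[[2,7],[6,16],[12,11],[14,3],[30,19],[44,10],[48,2],[49,0]]
[[2,7],[6,16],[12,11],[14,3],[30,19],[44,10],[48,2],[49,0]]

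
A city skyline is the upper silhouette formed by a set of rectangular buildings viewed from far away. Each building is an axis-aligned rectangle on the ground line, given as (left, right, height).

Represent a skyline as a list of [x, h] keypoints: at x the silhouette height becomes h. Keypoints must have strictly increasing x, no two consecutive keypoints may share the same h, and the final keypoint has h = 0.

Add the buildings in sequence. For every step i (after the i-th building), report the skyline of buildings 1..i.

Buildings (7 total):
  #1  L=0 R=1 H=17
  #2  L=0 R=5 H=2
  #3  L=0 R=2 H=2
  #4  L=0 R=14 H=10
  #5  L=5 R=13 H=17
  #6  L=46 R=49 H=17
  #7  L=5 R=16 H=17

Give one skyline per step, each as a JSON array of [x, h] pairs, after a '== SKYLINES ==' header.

== SKYLINES ==
[[0,17],[1,0]]
[[0,17],[1,2],[5,0]]
[[0,17],[1,2],[5,0]]
[[0,17],[1,10],[14,0]]
[[0,17],[1,10],[5,17],[13,10],[14,0]]
[[0,17],[1,10],[5,17],[13,10],[14,0],[46,17],[49,0]]
[[0,17],[1,10],[5,17],[16,0],[46,17],[49,0]]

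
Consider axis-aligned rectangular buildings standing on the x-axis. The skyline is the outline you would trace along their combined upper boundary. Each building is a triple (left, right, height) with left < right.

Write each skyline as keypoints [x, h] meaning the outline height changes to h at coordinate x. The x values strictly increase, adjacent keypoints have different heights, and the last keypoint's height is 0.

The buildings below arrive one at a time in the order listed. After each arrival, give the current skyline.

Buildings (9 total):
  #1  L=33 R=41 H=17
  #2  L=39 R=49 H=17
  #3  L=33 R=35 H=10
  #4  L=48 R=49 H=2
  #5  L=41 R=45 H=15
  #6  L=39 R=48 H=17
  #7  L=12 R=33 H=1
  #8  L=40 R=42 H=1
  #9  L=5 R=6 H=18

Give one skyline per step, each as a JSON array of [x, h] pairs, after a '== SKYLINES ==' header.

== SKYLINES ==
[[33,17],[41,0]]
[[33,17],[49,0]]
[[33,17],[49,0]]
[[33,17],[49,0]]
[[33,17],[49,0]]
[[33,17],[49,0]]
[[12,1],[33,17],[49,0]]
[[12,1],[33,17],[49,0]]
[[5,18],[6,0],[12,1],[33,17],[49,0]]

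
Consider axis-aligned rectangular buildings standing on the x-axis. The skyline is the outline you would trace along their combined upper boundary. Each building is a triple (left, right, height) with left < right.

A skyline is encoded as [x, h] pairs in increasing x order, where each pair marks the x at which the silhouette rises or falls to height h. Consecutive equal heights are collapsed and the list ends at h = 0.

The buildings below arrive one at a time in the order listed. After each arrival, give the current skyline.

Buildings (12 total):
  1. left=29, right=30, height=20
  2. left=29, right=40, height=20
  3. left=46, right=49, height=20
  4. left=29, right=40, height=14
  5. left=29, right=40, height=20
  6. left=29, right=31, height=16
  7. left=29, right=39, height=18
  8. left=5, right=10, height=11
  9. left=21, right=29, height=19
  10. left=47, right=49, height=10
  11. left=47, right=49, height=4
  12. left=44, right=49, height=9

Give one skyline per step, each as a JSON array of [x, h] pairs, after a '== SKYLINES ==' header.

== SKYLINES ==
[[29,20],[30,0]]
[[29,20],[40,0]]
[[29,20],[40,0],[46,20],[49,0]]
[[29,20],[40,0],[46,20],[49,0]]
[[29,20],[40,0],[46,20],[49,0]]
[[29,20],[40,0],[46,20],[49,0]]
[[29,20],[40,0],[46,20],[49,0]]
[[5,11],[10,0],[29,20],[40,0],[46,20],[49,0]]
[[5,11],[10,0],[21,19],[29,20],[40,0],[46,20],[49,0]]
[[5,11],[10,0],[21,19],[29,20],[40,0],[46,20],[49,0]]
[[5,11],[10,0],[21,19],[29,20],[40,0],[46,20],[49,0]]
[[5,11],[10,0],[21,19],[29,20],[40,0],[44,9],[46,20],[49,0]]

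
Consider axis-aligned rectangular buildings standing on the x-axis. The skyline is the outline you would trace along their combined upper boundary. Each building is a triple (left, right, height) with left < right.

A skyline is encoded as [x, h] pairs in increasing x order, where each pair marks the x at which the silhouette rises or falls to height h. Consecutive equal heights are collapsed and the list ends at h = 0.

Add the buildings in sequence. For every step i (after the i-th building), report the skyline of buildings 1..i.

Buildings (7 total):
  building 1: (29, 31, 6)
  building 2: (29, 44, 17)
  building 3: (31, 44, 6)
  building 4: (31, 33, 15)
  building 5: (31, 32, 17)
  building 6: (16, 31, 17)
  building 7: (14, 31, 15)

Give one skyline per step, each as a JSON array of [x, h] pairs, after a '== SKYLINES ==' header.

== SKYLINES ==
[[29,6],[31,0]]
[[29,17],[44,0]]
[[29,17],[44,0]]
[[29,17],[44,0]]
[[29,17],[44,0]]
[[16,17],[44,0]]
[[14,15],[16,17],[44,0]]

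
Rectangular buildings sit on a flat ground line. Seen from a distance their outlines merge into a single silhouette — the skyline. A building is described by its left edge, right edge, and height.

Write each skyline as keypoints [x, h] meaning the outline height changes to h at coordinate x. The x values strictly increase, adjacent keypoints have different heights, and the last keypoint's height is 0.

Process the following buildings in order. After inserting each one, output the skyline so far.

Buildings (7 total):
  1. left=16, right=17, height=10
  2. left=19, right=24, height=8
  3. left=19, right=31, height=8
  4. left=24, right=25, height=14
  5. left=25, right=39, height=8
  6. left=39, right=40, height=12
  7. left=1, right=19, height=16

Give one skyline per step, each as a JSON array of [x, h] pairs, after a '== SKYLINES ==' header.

== SKYLINES ==
[[16,10],[17,0]]
[[16,10],[17,0],[19,8],[24,0]]
[[16,10],[17,0],[19,8],[31,0]]
[[16,10],[17,0],[19,8],[24,14],[25,8],[31,0]]
[[16,10],[17,0],[19,8],[24,14],[25,8],[39,0]]
[[16,10],[17,0],[19,8],[24,14],[25,8],[39,12],[40,0]]
[[1,16],[19,8],[24,14],[25,8],[39,12],[40,0]]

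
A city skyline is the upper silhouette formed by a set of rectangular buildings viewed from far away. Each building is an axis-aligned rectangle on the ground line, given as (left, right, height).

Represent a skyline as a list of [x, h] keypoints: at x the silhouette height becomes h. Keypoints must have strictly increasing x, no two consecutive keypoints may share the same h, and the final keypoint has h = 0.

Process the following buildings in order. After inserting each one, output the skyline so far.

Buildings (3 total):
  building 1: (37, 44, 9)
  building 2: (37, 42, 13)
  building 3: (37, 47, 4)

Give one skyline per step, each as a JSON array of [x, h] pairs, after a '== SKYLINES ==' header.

== SKYLINES ==
[[37,9],[44,0]]
[[37,13],[42,9],[44,0]]
[[37,13],[42,9],[44,4],[47,0]]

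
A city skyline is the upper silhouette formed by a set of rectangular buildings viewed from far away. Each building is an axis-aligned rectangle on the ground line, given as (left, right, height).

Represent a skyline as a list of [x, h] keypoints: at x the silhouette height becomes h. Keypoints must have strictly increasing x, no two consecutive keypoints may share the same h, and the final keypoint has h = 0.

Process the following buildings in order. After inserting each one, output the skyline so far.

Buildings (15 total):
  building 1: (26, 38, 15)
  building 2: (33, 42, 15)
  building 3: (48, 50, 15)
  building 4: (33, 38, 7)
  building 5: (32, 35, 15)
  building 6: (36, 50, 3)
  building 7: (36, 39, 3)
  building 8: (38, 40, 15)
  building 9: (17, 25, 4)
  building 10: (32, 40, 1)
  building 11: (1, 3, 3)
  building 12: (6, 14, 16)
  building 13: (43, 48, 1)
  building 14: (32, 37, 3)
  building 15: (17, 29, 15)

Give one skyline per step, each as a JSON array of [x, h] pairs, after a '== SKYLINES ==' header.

== SKYLINES ==
[[26,15],[38,0]]
[[26,15],[42,0]]
[[26,15],[42,0],[48,15],[50,0]]
[[26,15],[42,0],[48,15],[50,0]]
[[26,15],[42,0],[48,15],[50,0]]
[[26,15],[42,3],[48,15],[50,0]]
[[26,15],[42,3],[48,15],[50,0]]
[[26,15],[42,3],[48,15],[50,0]]
[[17,4],[25,0],[26,15],[42,3],[48,15],[50,0]]
[[17,4],[25,0],[26,15],[42,3],[48,15],[50,0]]
[[1,3],[3,0],[17,4],[25,0],[26,15],[42,3],[48,15],[50,0]]
[[1,3],[3,0],[6,16],[14,0],[17,4],[25,0],[26,15],[42,3],[48,15],[50,0]]
[[1,3],[3,0],[6,16],[14,0],[17,4],[25,0],[26,15],[42,3],[48,15],[50,0]]
[[1,3],[3,0],[6,16],[14,0],[17,4],[25,0],[26,15],[42,3],[48,15],[50,0]]
[[1,3],[3,0],[6,16],[14,0],[17,15],[42,3],[48,15],[50,0]]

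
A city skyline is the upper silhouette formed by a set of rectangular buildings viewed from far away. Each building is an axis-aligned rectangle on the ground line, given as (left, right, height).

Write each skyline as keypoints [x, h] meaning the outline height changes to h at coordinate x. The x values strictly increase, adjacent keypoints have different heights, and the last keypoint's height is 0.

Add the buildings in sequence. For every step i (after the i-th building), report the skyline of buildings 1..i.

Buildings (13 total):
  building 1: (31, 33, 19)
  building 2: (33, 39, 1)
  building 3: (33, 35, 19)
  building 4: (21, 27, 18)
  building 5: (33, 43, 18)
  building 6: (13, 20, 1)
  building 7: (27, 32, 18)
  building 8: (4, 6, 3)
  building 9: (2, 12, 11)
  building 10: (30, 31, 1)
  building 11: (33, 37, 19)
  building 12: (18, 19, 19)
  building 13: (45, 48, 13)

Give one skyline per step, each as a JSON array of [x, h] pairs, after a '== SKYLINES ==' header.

== SKYLINES ==
[[31,19],[33,0]]
[[31,19],[33,1],[39,0]]
[[31,19],[35,1],[39,0]]
[[21,18],[27,0],[31,19],[35,1],[39,0]]
[[21,18],[27,0],[31,19],[35,18],[43,0]]
[[13,1],[20,0],[21,18],[27,0],[31,19],[35,18],[43,0]]
[[13,1],[20,0],[21,18],[31,19],[35,18],[43,0]]
[[4,3],[6,0],[13,1],[20,0],[21,18],[31,19],[35,18],[43,0]]
[[2,11],[12,0],[13,1],[20,0],[21,18],[31,19],[35,18],[43,0]]
[[2,11],[12,0],[13,1],[20,0],[21,18],[31,19],[35,18],[43,0]]
[[2,11],[12,0],[13,1],[20,0],[21,18],[31,19],[37,18],[43,0]]
[[2,11],[12,0],[13,1],[18,19],[19,1],[20,0],[21,18],[31,19],[37,18],[43,0]]
[[2,11],[12,0],[13,1],[18,19],[19,1],[20,0],[21,18],[31,19],[37,18],[43,0],[45,13],[48,0]]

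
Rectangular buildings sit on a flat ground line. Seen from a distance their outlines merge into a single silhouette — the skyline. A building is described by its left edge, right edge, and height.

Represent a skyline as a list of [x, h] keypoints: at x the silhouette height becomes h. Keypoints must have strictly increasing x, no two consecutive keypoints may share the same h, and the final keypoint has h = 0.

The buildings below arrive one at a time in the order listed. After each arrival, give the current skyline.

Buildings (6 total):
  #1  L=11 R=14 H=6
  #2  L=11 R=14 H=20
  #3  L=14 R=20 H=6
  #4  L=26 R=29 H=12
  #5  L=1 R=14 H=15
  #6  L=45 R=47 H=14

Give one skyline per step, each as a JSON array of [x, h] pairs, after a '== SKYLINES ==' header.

== SKYLINES ==
[[11,6],[14,0]]
[[11,20],[14,0]]
[[11,20],[14,6],[20,0]]
[[11,20],[14,6],[20,0],[26,12],[29,0]]
[[1,15],[11,20],[14,6],[20,0],[26,12],[29,0]]
[[1,15],[11,20],[14,6],[20,0],[26,12],[29,0],[45,14],[47,0]]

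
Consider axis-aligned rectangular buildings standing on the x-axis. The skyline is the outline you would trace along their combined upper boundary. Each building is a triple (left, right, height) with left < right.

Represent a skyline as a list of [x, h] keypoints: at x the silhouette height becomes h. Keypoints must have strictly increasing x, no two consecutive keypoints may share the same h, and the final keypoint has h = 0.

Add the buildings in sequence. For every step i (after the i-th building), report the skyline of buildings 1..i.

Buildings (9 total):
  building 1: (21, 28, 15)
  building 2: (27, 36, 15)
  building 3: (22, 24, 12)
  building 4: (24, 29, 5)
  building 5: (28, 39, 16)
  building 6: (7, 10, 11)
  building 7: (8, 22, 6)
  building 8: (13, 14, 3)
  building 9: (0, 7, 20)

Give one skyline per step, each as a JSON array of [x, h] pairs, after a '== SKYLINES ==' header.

== SKYLINES ==
[[21,15],[28,0]]
[[21,15],[36,0]]
[[21,15],[36,0]]
[[21,15],[36,0]]
[[21,15],[28,16],[39,0]]
[[7,11],[10,0],[21,15],[28,16],[39,0]]
[[7,11],[10,6],[21,15],[28,16],[39,0]]
[[7,11],[10,6],[21,15],[28,16],[39,0]]
[[0,20],[7,11],[10,6],[21,15],[28,16],[39,0]]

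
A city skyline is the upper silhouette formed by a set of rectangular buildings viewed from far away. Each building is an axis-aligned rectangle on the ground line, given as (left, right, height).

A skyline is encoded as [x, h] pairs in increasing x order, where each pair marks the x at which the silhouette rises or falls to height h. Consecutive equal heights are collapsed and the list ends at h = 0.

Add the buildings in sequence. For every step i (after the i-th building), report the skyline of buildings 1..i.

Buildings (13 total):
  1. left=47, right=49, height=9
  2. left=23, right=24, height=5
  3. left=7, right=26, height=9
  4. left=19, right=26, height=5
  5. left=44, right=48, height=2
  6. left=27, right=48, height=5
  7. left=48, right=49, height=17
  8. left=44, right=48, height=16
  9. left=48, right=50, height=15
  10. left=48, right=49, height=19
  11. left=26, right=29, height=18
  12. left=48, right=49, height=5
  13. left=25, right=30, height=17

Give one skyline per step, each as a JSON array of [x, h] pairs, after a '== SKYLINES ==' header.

== SKYLINES ==
[[47,9],[49,0]]
[[23,5],[24,0],[47,9],[49,0]]
[[7,9],[26,0],[47,9],[49,0]]
[[7,9],[26,0],[47,9],[49,0]]
[[7,9],[26,0],[44,2],[47,9],[49,0]]
[[7,9],[26,0],[27,5],[47,9],[49,0]]
[[7,9],[26,0],[27,5],[47,9],[48,17],[49,0]]
[[7,9],[26,0],[27,5],[44,16],[48,17],[49,0]]
[[7,9],[26,0],[27,5],[44,16],[48,17],[49,15],[50,0]]
[[7,9],[26,0],[27,5],[44,16],[48,19],[49,15],[50,0]]
[[7,9],[26,18],[29,5],[44,16],[48,19],[49,15],[50,0]]
[[7,9],[26,18],[29,5],[44,16],[48,19],[49,15],[50,0]]
[[7,9],[25,17],[26,18],[29,17],[30,5],[44,16],[48,19],[49,15],[50,0]]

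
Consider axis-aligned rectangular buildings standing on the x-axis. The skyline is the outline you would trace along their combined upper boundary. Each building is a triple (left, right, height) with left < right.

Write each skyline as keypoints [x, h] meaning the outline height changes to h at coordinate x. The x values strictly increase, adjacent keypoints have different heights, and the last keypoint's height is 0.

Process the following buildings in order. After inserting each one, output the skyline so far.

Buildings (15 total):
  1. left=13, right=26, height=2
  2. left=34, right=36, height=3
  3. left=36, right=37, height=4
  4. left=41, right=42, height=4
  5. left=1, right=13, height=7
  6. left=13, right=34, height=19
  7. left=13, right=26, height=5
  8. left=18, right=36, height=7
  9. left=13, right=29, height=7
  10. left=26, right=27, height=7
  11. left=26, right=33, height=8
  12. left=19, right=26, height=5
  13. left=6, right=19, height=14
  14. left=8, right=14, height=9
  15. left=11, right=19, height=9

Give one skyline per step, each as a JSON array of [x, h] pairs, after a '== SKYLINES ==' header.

== SKYLINES ==
[[13,2],[26,0]]
[[13,2],[26,0],[34,3],[36,0]]
[[13,2],[26,0],[34,3],[36,4],[37,0]]
[[13,2],[26,0],[34,3],[36,4],[37,0],[41,4],[42,0]]
[[1,7],[13,2],[26,0],[34,3],[36,4],[37,0],[41,4],[42,0]]
[[1,7],[13,19],[34,3],[36,4],[37,0],[41,4],[42,0]]
[[1,7],[13,19],[34,3],[36,4],[37,0],[41,4],[42,0]]
[[1,7],[13,19],[34,7],[36,4],[37,0],[41,4],[42,0]]
[[1,7],[13,19],[34,7],[36,4],[37,0],[41,4],[42,0]]
[[1,7],[13,19],[34,7],[36,4],[37,0],[41,4],[42,0]]
[[1,7],[13,19],[34,7],[36,4],[37,0],[41,4],[42,0]]
[[1,7],[13,19],[34,7],[36,4],[37,0],[41,4],[42,0]]
[[1,7],[6,14],[13,19],[34,7],[36,4],[37,0],[41,4],[42,0]]
[[1,7],[6,14],[13,19],[34,7],[36,4],[37,0],[41,4],[42,0]]
[[1,7],[6,14],[13,19],[34,7],[36,4],[37,0],[41,4],[42,0]]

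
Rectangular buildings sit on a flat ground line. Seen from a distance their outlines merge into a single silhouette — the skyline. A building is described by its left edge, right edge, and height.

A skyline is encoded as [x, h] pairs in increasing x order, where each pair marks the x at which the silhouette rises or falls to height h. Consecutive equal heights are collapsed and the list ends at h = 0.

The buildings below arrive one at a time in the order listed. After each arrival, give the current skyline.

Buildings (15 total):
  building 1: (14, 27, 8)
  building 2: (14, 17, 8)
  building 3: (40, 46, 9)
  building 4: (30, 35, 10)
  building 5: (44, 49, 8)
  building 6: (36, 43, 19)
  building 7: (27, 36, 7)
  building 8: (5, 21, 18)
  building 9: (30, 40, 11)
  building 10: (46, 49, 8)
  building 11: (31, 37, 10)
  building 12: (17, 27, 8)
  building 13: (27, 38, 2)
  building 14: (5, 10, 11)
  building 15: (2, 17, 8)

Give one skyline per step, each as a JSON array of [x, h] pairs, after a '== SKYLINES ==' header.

== SKYLINES ==
[[14,8],[27,0]]
[[14,8],[27,0]]
[[14,8],[27,0],[40,9],[46,0]]
[[14,8],[27,0],[30,10],[35,0],[40,9],[46,0]]
[[14,8],[27,0],[30,10],[35,0],[40,9],[46,8],[49,0]]
[[14,8],[27,0],[30,10],[35,0],[36,19],[43,9],[46,8],[49,0]]
[[14,8],[27,7],[30,10],[35,7],[36,19],[43,9],[46,8],[49,0]]
[[5,18],[21,8],[27,7],[30,10],[35,7],[36,19],[43,9],[46,8],[49,0]]
[[5,18],[21,8],[27,7],[30,11],[36,19],[43,9],[46,8],[49,0]]
[[5,18],[21,8],[27,7],[30,11],[36,19],[43,9],[46,8],[49,0]]
[[5,18],[21,8],[27,7],[30,11],[36,19],[43,9],[46,8],[49,0]]
[[5,18],[21,8],[27,7],[30,11],[36,19],[43,9],[46,8],[49,0]]
[[5,18],[21,8],[27,7],[30,11],[36,19],[43,9],[46,8],[49,0]]
[[5,18],[21,8],[27,7],[30,11],[36,19],[43,9],[46,8],[49,0]]
[[2,8],[5,18],[21,8],[27,7],[30,11],[36,19],[43,9],[46,8],[49,0]]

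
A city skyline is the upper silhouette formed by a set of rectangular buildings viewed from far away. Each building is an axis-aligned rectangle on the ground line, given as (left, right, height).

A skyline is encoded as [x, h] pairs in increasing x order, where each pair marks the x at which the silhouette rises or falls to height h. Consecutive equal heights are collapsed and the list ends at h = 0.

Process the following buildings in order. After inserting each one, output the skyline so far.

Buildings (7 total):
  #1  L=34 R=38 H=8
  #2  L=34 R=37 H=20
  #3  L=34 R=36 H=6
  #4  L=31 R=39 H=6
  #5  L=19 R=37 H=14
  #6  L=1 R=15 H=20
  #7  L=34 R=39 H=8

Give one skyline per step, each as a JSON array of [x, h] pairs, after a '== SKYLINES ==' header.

== SKYLINES ==
[[34,8],[38,0]]
[[34,20],[37,8],[38,0]]
[[34,20],[37,8],[38,0]]
[[31,6],[34,20],[37,8],[38,6],[39,0]]
[[19,14],[34,20],[37,8],[38,6],[39,0]]
[[1,20],[15,0],[19,14],[34,20],[37,8],[38,6],[39,0]]
[[1,20],[15,0],[19,14],[34,20],[37,8],[39,0]]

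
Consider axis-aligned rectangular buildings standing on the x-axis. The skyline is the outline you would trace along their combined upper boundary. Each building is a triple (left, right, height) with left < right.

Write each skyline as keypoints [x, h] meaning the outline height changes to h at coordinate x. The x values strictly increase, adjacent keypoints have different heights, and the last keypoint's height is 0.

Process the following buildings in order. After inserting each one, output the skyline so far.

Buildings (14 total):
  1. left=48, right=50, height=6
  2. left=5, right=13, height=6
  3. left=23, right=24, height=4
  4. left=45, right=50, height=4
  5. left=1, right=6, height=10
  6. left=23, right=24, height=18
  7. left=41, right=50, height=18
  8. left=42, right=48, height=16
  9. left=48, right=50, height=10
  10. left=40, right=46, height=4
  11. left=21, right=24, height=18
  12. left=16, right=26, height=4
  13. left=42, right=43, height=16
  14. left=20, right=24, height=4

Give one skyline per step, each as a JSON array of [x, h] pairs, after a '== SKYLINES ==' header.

== SKYLINES ==
[[48,6],[50,0]]
[[5,6],[13,0],[48,6],[50,0]]
[[5,6],[13,0],[23,4],[24,0],[48,6],[50,0]]
[[5,6],[13,0],[23,4],[24,0],[45,4],[48,6],[50,0]]
[[1,10],[6,6],[13,0],[23,4],[24,0],[45,4],[48,6],[50,0]]
[[1,10],[6,6],[13,0],[23,18],[24,0],[45,4],[48,6],[50,0]]
[[1,10],[6,6],[13,0],[23,18],[24,0],[41,18],[50,0]]
[[1,10],[6,6],[13,0],[23,18],[24,0],[41,18],[50,0]]
[[1,10],[6,6],[13,0],[23,18],[24,0],[41,18],[50,0]]
[[1,10],[6,6],[13,0],[23,18],[24,0],[40,4],[41,18],[50,0]]
[[1,10],[6,6],[13,0],[21,18],[24,0],[40,4],[41,18],[50,0]]
[[1,10],[6,6],[13,0],[16,4],[21,18],[24,4],[26,0],[40,4],[41,18],[50,0]]
[[1,10],[6,6],[13,0],[16,4],[21,18],[24,4],[26,0],[40,4],[41,18],[50,0]]
[[1,10],[6,6],[13,0],[16,4],[21,18],[24,4],[26,0],[40,4],[41,18],[50,0]]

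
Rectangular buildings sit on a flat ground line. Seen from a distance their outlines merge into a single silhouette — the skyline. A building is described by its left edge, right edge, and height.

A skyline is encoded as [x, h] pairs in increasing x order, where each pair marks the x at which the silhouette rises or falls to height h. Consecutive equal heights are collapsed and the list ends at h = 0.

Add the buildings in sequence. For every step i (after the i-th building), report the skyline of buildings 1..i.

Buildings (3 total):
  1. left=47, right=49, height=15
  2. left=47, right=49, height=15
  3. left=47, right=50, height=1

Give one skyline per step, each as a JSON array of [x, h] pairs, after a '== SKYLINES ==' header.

== SKYLINES ==
[[47,15],[49,0]]
[[47,15],[49,0]]
[[47,15],[49,1],[50,0]]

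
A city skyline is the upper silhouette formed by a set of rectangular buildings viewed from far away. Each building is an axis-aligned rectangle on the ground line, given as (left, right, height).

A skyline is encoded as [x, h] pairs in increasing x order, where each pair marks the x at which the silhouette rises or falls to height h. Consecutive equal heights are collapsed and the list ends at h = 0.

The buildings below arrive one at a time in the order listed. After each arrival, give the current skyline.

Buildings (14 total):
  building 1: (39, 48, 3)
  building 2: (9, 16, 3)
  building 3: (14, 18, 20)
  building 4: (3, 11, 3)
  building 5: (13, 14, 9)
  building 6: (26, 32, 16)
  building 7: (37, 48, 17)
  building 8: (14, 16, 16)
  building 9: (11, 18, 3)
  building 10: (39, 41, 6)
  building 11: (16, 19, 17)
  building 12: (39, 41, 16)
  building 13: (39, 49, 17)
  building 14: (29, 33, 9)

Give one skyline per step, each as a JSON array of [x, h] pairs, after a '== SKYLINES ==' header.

== SKYLINES ==
[[39,3],[48,0]]
[[9,3],[16,0],[39,3],[48,0]]
[[9,3],[14,20],[18,0],[39,3],[48,0]]
[[3,3],[14,20],[18,0],[39,3],[48,0]]
[[3,3],[13,9],[14,20],[18,0],[39,3],[48,0]]
[[3,3],[13,9],[14,20],[18,0],[26,16],[32,0],[39,3],[48,0]]
[[3,3],[13,9],[14,20],[18,0],[26,16],[32,0],[37,17],[48,0]]
[[3,3],[13,9],[14,20],[18,0],[26,16],[32,0],[37,17],[48,0]]
[[3,3],[13,9],[14,20],[18,0],[26,16],[32,0],[37,17],[48,0]]
[[3,3],[13,9],[14,20],[18,0],[26,16],[32,0],[37,17],[48,0]]
[[3,3],[13,9],[14,20],[18,17],[19,0],[26,16],[32,0],[37,17],[48,0]]
[[3,3],[13,9],[14,20],[18,17],[19,0],[26,16],[32,0],[37,17],[48,0]]
[[3,3],[13,9],[14,20],[18,17],[19,0],[26,16],[32,0],[37,17],[49,0]]
[[3,3],[13,9],[14,20],[18,17],[19,0],[26,16],[32,9],[33,0],[37,17],[49,0]]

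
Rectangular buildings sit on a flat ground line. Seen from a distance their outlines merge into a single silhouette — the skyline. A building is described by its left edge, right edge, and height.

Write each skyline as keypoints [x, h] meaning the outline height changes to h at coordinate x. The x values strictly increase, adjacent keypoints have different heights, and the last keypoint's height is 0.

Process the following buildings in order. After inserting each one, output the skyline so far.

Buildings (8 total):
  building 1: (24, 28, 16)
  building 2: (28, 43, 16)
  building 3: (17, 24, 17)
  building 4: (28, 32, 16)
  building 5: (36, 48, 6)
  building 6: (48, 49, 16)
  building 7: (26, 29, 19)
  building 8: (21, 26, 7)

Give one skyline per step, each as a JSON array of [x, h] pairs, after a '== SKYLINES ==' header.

== SKYLINES ==
[[24,16],[28,0]]
[[24,16],[43,0]]
[[17,17],[24,16],[43,0]]
[[17,17],[24,16],[43,0]]
[[17,17],[24,16],[43,6],[48,0]]
[[17,17],[24,16],[43,6],[48,16],[49,0]]
[[17,17],[24,16],[26,19],[29,16],[43,6],[48,16],[49,0]]
[[17,17],[24,16],[26,19],[29,16],[43,6],[48,16],[49,0]]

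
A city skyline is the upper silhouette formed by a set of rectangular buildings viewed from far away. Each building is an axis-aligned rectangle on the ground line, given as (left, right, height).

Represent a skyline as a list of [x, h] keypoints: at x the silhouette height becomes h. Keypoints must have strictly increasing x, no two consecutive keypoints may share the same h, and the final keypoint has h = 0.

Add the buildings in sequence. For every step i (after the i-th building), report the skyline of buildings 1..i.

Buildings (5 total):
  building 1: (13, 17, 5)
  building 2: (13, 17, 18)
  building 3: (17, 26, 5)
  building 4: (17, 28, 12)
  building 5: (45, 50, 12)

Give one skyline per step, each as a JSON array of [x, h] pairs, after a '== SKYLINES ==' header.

== SKYLINES ==
[[13,5],[17,0]]
[[13,18],[17,0]]
[[13,18],[17,5],[26,0]]
[[13,18],[17,12],[28,0]]
[[13,18],[17,12],[28,0],[45,12],[50,0]]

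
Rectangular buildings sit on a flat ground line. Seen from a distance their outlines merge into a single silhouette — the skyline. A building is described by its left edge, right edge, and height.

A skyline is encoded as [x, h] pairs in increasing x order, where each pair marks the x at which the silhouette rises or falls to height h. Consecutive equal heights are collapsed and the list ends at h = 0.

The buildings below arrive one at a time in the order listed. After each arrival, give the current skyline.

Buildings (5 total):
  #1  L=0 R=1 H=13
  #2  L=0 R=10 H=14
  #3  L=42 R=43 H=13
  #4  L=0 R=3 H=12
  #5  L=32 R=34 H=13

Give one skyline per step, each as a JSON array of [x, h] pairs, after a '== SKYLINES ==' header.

== SKYLINES ==
[[0,13],[1,0]]
[[0,14],[10,0]]
[[0,14],[10,0],[42,13],[43,0]]
[[0,14],[10,0],[42,13],[43,0]]
[[0,14],[10,0],[32,13],[34,0],[42,13],[43,0]]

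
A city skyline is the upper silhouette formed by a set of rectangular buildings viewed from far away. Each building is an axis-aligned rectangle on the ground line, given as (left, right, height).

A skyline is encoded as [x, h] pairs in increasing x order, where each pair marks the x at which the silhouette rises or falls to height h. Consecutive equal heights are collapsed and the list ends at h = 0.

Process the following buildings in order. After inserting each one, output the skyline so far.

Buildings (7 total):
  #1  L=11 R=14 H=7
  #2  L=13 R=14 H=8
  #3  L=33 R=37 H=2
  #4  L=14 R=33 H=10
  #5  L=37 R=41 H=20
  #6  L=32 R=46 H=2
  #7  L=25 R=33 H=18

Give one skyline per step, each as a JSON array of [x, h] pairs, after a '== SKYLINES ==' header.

== SKYLINES ==
[[11,7],[14,0]]
[[11,7],[13,8],[14,0]]
[[11,7],[13,8],[14,0],[33,2],[37,0]]
[[11,7],[13,8],[14,10],[33,2],[37,0]]
[[11,7],[13,8],[14,10],[33,2],[37,20],[41,0]]
[[11,7],[13,8],[14,10],[33,2],[37,20],[41,2],[46,0]]
[[11,7],[13,8],[14,10],[25,18],[33,2],[37,20],[41,2],[46,0]]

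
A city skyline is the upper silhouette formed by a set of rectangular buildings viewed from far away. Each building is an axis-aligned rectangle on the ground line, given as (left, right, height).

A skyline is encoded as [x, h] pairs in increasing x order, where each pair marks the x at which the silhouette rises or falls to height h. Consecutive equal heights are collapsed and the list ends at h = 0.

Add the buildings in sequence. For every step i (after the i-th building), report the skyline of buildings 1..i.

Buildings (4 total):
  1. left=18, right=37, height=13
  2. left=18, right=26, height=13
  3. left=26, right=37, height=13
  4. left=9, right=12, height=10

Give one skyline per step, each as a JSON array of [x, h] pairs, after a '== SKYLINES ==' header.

== SKYLINES ==
[[18,13],[37,0]]
[[18,13],[37,0]]
[[18,13],[37,0]]
[[9,10],[12,0],[18,13],[37,0]]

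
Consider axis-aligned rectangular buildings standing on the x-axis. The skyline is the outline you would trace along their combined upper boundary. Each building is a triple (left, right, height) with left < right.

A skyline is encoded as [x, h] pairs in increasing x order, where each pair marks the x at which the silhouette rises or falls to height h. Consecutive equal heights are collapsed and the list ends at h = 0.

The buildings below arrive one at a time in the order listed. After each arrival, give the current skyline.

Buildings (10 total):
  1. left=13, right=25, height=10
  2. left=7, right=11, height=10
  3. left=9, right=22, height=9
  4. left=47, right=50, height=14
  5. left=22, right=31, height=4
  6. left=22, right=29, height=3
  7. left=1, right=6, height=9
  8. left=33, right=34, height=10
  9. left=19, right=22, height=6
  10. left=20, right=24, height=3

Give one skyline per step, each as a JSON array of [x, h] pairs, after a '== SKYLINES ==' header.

== SKYLINES ==
[[13,10],[25,0]]
[[7,10],[11,0],[13,10],[25,0]]
[[7,10],[11,9],[13,10],[25,0]]
[[7,10],[11,9],[13,10],[25,0],[47,14],[50,0]]
[[7,10],[11,9],[13,10],[25,4],[31,0],[47,14],[50,0]]
[[7,10],[11,9],[13,10],[25,4],[31,0],[47,14],[50,0]]
[[1,9],[6,0],[7,10],[11,9],[13,10],[25,4],[31,0],[47,14],[50,0]]
[[1,9],[6,0],[7,10],[11,9],[13,10],[25,4],[31,0],[33,10],[34,0],[47,14],[50,0]]
[[1,9],[6,0],[7,10],[11,9],[13,10],[25,4],[31,0],[33,10],[34,0],[47,14],[50,0]]
[[1,9],[6,0],[7,10],[11,9],[13,10],[25,4],[31,0],[33,10],[34,0],[47,14],[50,0]]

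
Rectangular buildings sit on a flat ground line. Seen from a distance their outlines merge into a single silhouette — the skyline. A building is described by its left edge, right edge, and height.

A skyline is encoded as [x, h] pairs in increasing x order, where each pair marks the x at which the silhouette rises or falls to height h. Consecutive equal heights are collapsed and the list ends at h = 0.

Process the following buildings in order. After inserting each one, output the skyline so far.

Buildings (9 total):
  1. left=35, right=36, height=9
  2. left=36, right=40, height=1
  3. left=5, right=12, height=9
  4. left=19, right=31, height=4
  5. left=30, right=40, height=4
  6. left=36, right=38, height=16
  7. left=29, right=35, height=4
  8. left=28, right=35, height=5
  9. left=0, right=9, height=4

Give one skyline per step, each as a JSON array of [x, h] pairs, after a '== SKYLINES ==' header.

== SKYLINES ==
[[35,9],[36,0]]
[[35,9],[36,1],[40,0]]
[[5,9],[12,0],[35,9],[36,1],[40,0]]
[[5,9],[12,0],[19,4],[31,0],[35,9],[36,1],[40,0]]
[[5,9],[12,0],[19,4],[35,9],[36,4],[40,0]]
[[5,9],[12,0],[19,4],[35,9],[36,16],[38,4],[40,0]]
[[5,9],[12,0],[19,4],[35,9],[36,16],[38,4],[40,0]]
[[5,9],[12,0],[19,4],[28,5],[35,9],[36,16],[38,4],[40,0]]
[[0,4],[5,9],[12,0],[19,4],[28,5],[35,9],[36,16],[38,4],[40,0]]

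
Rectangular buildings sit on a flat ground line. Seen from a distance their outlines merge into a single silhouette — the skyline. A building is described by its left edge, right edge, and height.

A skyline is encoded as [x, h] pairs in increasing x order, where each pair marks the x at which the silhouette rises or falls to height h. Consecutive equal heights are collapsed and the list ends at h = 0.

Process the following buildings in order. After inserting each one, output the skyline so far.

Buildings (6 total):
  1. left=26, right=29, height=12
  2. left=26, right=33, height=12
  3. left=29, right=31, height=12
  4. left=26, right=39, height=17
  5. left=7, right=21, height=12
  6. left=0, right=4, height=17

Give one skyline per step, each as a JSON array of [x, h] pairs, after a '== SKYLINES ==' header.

== SKYLINES ==
[[26,12],[29,0]]
[[26,12],[33,0]]
[[26,12],[33,0]]
[[26,17],[39,0]]
[[7,12],[21,0],[26,17],[39,0]]
[[0,17],[4,0],[7,12],[21,0],[26,17],[39,0]]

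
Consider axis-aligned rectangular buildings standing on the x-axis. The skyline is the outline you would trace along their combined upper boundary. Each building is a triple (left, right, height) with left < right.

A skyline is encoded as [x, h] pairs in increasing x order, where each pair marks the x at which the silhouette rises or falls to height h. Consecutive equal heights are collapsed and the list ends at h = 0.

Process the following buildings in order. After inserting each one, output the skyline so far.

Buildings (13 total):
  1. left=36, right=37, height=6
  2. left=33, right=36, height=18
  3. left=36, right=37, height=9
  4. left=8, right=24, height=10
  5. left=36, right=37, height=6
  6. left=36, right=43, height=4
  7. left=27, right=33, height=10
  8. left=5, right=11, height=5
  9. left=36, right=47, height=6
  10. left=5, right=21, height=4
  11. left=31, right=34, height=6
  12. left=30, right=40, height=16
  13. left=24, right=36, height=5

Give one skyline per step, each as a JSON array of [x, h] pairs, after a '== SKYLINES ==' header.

== SKYLINES ==
[[36,6],[37,0]]
[[33,18],[36,6],[37,0]]
[[33,18],[36,9],[37,0]]
[[8,10],[24,0],[33,18],[36,9],[37,0]]
[[8,10],[24,0],[33,18],[36,9],[37,0]]
[[8,10],[24,0],[33,18],[36,9],[37,4],[43,0]]
[[8,10],[24,0],[27,10],[33,18],[36,9],[37,4],[43,0]]
[[5,5],[8,10],[24,0],[27,10],[33,18],[36,9],[37,4],[43,0]]
[[5,5],[8,10],[24,0],[27,10],[33,18],[36,9],[37,6],[47,0]]
[[5,5],[8,10],[24,0],[27,10],[33,18],[36,9],[37,6],[47,0]]
[[5,5],[8,10],[24,0],[27,10],[33,18],[36,9],[37,6],[47,0]]
[[5,5],[8,10],[24,0],[27,10],[30,16],[33,18],[36,16],[40,6],[47,0]]
[[5,5],[8,10],[24,5],[27,10],[30,16],[33,18],[36,16],[40,6],[47,0]]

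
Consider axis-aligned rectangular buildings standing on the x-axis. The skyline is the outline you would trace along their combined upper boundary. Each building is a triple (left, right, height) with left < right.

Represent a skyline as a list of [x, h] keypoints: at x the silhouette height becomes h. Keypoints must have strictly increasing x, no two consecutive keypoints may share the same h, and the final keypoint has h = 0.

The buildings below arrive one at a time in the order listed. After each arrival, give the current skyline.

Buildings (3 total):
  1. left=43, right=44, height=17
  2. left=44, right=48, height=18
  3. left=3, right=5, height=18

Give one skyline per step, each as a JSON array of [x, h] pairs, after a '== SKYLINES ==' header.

== SKYLINES ==
[[43,17],[44,0]]
[[43,17],[44,18],[48,0]]
[[3,18],[5,0],[43,17],[44,18],[48,0]]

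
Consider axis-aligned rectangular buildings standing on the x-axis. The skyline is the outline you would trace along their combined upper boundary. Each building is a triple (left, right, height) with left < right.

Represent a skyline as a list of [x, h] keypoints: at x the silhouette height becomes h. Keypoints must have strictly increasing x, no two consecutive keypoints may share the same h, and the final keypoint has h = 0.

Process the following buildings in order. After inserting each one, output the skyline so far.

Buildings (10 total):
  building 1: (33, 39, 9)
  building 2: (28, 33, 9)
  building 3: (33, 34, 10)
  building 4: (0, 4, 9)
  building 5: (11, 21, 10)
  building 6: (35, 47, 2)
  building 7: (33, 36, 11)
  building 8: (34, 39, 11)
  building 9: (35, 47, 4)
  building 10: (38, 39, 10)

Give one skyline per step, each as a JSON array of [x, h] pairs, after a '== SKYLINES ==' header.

== SKYLINES ==
[[33,9],[39,0]]
[[28,9],[39,0]]
[[28,9],[33,10],[34,9],[39,0]]
[[0,9],[4,0],[28,9],[33,10],[34,9],[39,0]]
[[0,9],[4,0],[11,10],[21,0],[28,9],[33,10],[34,9],[39,0]]
[[0,9],[4,0],[11,10],[21,0],[28,9],[33,10],[34,9],[39,2],[47,0]]
[[0,9],[4,0],[11,10],[21,0],[28,9],[33,11],[36,9],[39,2],[47,0]]
[[0,9],[4,0],[11,10],[21,0],[28,9],[33,11],[39,2],[47,0]]
[[0,9],[4,0],[11,10],[21,0],[28,9],[33,11],[39,4],[47,0]]
[[0,9],[4,0],[11,10],[21,0],[28,9],[33,11],[39,4],[47,0]]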